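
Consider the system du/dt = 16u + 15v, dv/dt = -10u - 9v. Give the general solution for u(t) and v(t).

u(t) = 3C_1e^(6t) - C_2e^(t), v(t) = -2C_1e^(6t) + C_2e^(t)

Coefficient matrix A = [[16, 15], [-10, -9]].
Characteristic polynomial det(A - λI) = λ^2 - 7λ + 6 = 0.
Eigenvalues λ = 6, 1.
For λ=6: (A-λI) row 1 is [10, 15], so an eigenvector is (3, -2).
For λ=1: (A-λI) row 1 is [15, 15], so an eigenvector is (-1, 1).
General solution: C_1e^(6t)(3,-2) + C_2e^(t)(-1,1).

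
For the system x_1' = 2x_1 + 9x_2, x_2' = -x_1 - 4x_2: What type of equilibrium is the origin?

A = [[2,9],[-1,-4]]; det(A-λI) = λ^2 + 2λ + 1.
repeated λ = -1 with a single eigenvector.

stable improper node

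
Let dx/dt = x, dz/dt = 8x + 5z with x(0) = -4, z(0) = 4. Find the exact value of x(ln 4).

-16

A = [[1,0],[8,5]]; eigenvalues λ = 5, 1.
Eigenvectors: (0,1) for λ=5, (1,-2) for λ=1.
From the initial condition, c_1 = -4, c_2 = -4.
x(ln 4) = (-4)(4^5)(0) + (-4)(4^1)(1) = -16.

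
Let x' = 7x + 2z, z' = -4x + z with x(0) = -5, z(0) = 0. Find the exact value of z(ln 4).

9600

A = [[7,2],[-4,1]]; eigenvalues λ = 3, 5.
Eigenvectors: (1,-2) for λ=3, (1,-1) for λ=5.
From the initial condition, c_1 = 5, c_2 = -10.
z(ln 4) = (5)(4^3)(-2) + (-10)(4^5)(-1) = 9600.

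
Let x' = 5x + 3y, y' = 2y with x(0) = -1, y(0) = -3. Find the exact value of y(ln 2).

A = [[5,3],[0,2]]; eigenvalues λ = 2, 5.
Eigenvectors: (-1,1) for λ=2, (1,0) for λ=5.
From the initial condition, c_1 = -3, c_2 = -4.
y(ln 2) = (-3)(2^2)(1) + (-4)(2^5)(0) = -12.

-12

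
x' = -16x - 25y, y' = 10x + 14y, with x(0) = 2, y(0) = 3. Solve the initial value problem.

Coefficient matrix A = [[-16, -25], [10, 14]].
Characteristic polynomial det(A - λI) = λ^2 + 2λ + 26 = 0.
Eigenvalues λ = -1 ± 5i (complex conjugate pair).
For λ=-1+5i: an eigenvector is (-1,1) - i(-2,1) = (-1 + 2i, 1 - i).
A real fundamental pair from Re and Im of e^((-1+5i)t)v: X_1 = e^(-t)(cos(5t)·(-1,1) + sin(5t)·(-2,1)), X_2 = e^(-t)(sin(5t)·(-1,1) - cos(5t)·(-2,1)).
General solution: C_1X_1 + C_2X_2.
Applying x(0)=2, y(0)=3 gives C_1=8, C_2=5.

x(t) = -21e^(-t)sin(5t) + 2e^(-t)cos(5t), y(t) = 13e^(-t)sin(5t) + 3e^(-t)cos(5t)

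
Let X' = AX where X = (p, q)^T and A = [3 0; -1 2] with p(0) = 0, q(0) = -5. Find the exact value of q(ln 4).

A = [[3,0],[-1,2]]; eigenvalues λ = 3, 2.
Eigenvectors: (-1,1) for λ=3, (0,-1) for λ=2.
From the initial condition, c_1 = 0, c_2 = 5.
q(ln 4) = (0)(4^3)(1) + (5)(4^2)(-1) = -80.

-80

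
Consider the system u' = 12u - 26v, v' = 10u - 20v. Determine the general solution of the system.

u(t) = -2K_1e^(-4t)sin(2t) + 3K_1e^(-4t)cos(2t) + 3K_2e^(-4t)sin(2t) + 2K_2e^(-4t)cos(2t), v(t) = -K_1e^(-4t)sin(2t) + 2K_1e^(-4t)cos(2t) + 2K_2e^(-4t)sin(2t) + K_2e^(-4t)cos(2t)

Coefficient matrix A = [[12, -26], [10, -20]].
Characteristic polynomial det(A - λI) = λ^2 + 8λ + 20 = 0.
Eigenvalues λ = -4 ± 2i (complex conjugate pair).
For λ=-4+2i: an eigenvector is (3,2) - i(-2,-1) = (3 + 2i, 2 + i).
A real fundamental pair from Re and Im of e^((-4+2i)t)v: X_1 = e^(-4t)(cos(2t)·(3,2) + sin(2t)·(-2,-1)), X_2 = e^(-4t)(sin(2t)·(3,2) - cos(2t)·(-2,-1)).
General solution: K_1X_1 + K_2X_2.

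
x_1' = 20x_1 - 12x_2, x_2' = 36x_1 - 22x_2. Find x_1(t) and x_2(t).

Coefficient matrix A = [[20, -12], [36, -22]].
Characteristic polynomial det(A - λI) = λ^2 + 2λ - 8 = 0.
Eigenvalues λ = -4, 2.
For λ=-4: (A-λI) row 1 is [24, -12], so an eigenvector is (1, 2).
For λ=2: (A-λI) row 1 is [18, -12], so an eigenvector is (2, 3).
General solution: C_1e^(-4t)(1,2) + C_2e^(2t)(2,3).

x_1(t) = C_1e^(-4t) + 2C_2e^(2t), x_2(t) = 2C_1e^(-4t) + 3C_2e^(2t)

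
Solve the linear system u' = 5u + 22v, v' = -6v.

u(t) = -c_1e^(5t) - 2c_2e^(-6t), v(t) = c_2e^(-6t)

Coefficient matrix A = [[5, 22], [0, -6]].
Characteristic polynomial det(A - λI) = λ^2 + λ - 30 = 0.
Eigenvalues λ = 5, -6.
For λ=5: (A-λI) row 1 is [0, 22], so an eigenvector is (-1, 0).
For λ=-6: (A-λI) row 1 is [11, 22], so an eigenvector is (-2, 1).
General solution: c_1e^(5t)(-1,0) + c_2e^(-6t)(-2,1).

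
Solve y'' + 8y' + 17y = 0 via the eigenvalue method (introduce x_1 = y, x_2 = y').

Let x_1 = y, x_2 = y'. Then x_1' = x_2 and x_2' = -17x_1 - 8x_2.
A = [[0,1],[-17,-8]]; det(A-λI) = λ^2 + 8λ + 17.
Eigenvalues λ = -4 ± i.

y(t) = c_1e^(-4t)cos(t) + c_2e^(-4t)sin(t)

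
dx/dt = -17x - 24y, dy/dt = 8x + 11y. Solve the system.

Coefficient matrix A = [[-17, -24], [8, 11]].
Characteristic polynomial det(A - λI) = λ^2 + 6λ + 5 = 0.
Eigenvalues λ = -5, -1.
For λ=-5: (A-λI) row 1 is [-12, -24], so an eigenvector is (-2, 1).
For λ=-1: (A-λI) row 1 is [-16, -24], so an eigenvector is (-3, 2).
General solution: C_1e^(-5t)(-2,1) + C_2e^(-t)(-3,2).

x(t) = -2C_1e^(-5t) - 3C_2e^(-t), y(t) = C_1e^(-5t) + 2C_2e^(-t)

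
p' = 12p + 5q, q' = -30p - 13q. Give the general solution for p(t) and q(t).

Coefficient matrix A = [[12, 5], [-30, -13]].
Characteristic polynomial det(A - λI) = λ^2 + λ - 6 = 0.
Eigenvalues λ = 2, -3.
For λ=2: (A-λI) row 1 is [10, 5], so an eigenvector is (1, -2).
For λ=-3: (A-λI) row 1 is [15, 5], so an eigenvector is (1, -3).
General solution: c_1e^(2t)(1,-2) + c_2e^(-3t)(1,-3).

p(t) = c_1e^(2t) + c_2e^(-3t), q(t) = -2c_1e^(2t) - 3c_2e^(-3t)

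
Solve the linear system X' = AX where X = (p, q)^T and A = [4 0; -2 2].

p(t) = C_1e^(4t), q(t) = -C_1e^(4t) + C_2e^(2t)

Coefficient matrix A = [[4, 0], [-2, 2]].
Characteristic polynomial det(A - λI) = λ^2 - 6λ + 8 = 0.
Eigenvalues λ = 4, 2.
For λ=4: (A-λI) row 2 is [-2, -2], so an eigenvector is (1, -1).
For λ=2: (A-λI) row 1 is [2, 0], so an eigenvector is (0, 1).
General solution: C_1e^(4t)(1,-1) + C_2e^(2t)(0,1).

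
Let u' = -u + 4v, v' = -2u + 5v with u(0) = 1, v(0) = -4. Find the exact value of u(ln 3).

-213

A = [[-1,4],[-2,5]]; eigenvalues λ = 1, 3.
Eigenvectors: (-2,-1) for λ=1, (-1,-1) for λ=3.
From the initial condition, c_1 = -5, c_2 = 9.
u(ln 3) = (-5)(3^1)(-2) + (9)(3^3)(-1) = -213.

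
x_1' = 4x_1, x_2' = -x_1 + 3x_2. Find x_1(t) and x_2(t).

Coefficient matrix A = [[4, 0], [-1, 3]].
Characteristic polynomial det(A - λI) = λ^2 - 7λ + 12 = 0.
Eigenvalues λ = 3, 4.
For λ=3: (A-λI) row 1 is [1, 0], so an eigenvector is (0, -1).
For λ=4: (A-λI) row 2 is [-1, -1], so an eigenvector is (-1, 1).
General solution: C_1e^(3t)(0,-1) + C_2e^(4t)(-1,1).

x_1(t) = -C_2e^(4t), x_2(t) = -C_1e^(3t) + C_2e^(4t)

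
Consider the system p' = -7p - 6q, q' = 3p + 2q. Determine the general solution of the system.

p(t) = 2c_1e^(-4t) + c_2e^(-t), q(t) = -c_1e^(-4t) - c_2e^(-t)

Coefficient matrix A = [[-7, -6], [3, 2]].
Characteristic polynomial det(A - λI) = λ^2 + 5λ + 4 = 0.
Eigenvalues λ = -4, -1.
For λ=-4: (A-λI) row 1 is [-3, -6], so an eigenvector is (2, -1).
For λ=-1: (A-λI) row 1 is [-6, -6], so an eigenvector is (1, -1).
General solution: c_1e^(-4t)(2,-1) + c_2e^(-t)(1,-1).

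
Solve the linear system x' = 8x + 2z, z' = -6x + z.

x(t) = 2c_1e^(5t) - c_2e^(4t), z(t) = -3c_1e^(5t) + 2c_2e^(4t)

Coefficient matrix A = [[8, 2], [-6, 1]].
Characteristic polynomial det(A - λI) = λ^2 - 9λ + 20 = 0.
Eigenvalues λ = 5, 4.
For λ=5: (A-λI) row 1 is [3, 2], so an eigenvector is (2, -3).
For λ=4: (A-λI) row 1 is [4, 2], so an eigenvector is (-1, 2).
General solution: c_1e^(5t)(2,-3) + c_2e^(4t)(-1,2).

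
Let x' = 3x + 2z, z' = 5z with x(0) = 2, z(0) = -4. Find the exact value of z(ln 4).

-4096

A = [[3,2],[0,5]]; eigenvalues λ = 5, 3.
Eigenvectors: (1,1) for λ=5, (-1,0) for λ=3.
From the initial condition, c_1 = -4, c_2 = -6.
z(ln 4) = (-4)(4^5)(1) + (-6)(4^3)(0) = -4096.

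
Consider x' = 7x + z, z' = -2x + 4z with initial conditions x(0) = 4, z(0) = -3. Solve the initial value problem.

x(t) = 5e^(6t) - e^(5t), z(t) = -5e^(6t) + 2e^(5t)

Coefficient matrix A = [[7, 1], [-2, 4]].
Characteristic polynomial det(A - λI) = λ^2 - 11λ + 30 = 0.
Eigenvalues λ = 5, 6.
For λ=5: (A-λI) row 1 is [2, 1], so an eigenvector is (1, -2).
For λ=6: (A-λI) row 1 is [1, 1], so an eigenvector is (-1, 1).
General solution: C_1e^(5t)(1,-2) + C_2e^(6t)(-1,1).
Applying x(0)=4, z(0)=-3 gives C_1=-1, C_2=-5.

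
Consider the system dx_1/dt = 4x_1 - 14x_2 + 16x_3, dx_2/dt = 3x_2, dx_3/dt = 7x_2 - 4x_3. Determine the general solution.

Coefficient matrix A = [[4, -14, 16], [0, 3, 0], [0, 7, -4]].
det(A - λI) = 0 gives eigenvalues λ = -4, 3, 4.
For λ=-4: eigenvector (-2,0,1).
For λ=3: eigenvector (-2,1,1).
For λ=4: eigenvector (1,0,0).
General solution: K_1e^(-4t)(-2,0,1) + K_2e^(3t)(-2,1,1) + K_3e^(4t)(1,0,0).

x_1(t) = -2K_1e^(-4t) - 2K_2e^(3t) + K_3e^(4t), x_2(t) = K_2e^(3t), x_3(t) = K_1e^(-4t) + K_2e^(3t)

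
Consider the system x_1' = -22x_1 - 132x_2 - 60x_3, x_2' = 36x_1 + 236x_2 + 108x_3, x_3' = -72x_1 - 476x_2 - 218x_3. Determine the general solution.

x_1(t) = K_1e^(2t) + 2K_2e^(-4t) - 3K_3e^(-2t), x_2(t) = -2K_1e^(2t) - 3K_2e^(-4t), x_3(t) = 4K_1e^(2t) + 6K_2e^(-4t) + K_3e^(-2t)

Coefficient matrix A = [[-22, -132, -60], [36, 236, 108], [-72, -476, -218]].
det(A - λI) = 0 gives eigenvalues λ = 2, -4, -2.
For λ=2: eigenvector (1,-2,4).
For λ=-4: eigenvector (2,-3,6).
For λ=-2: eigenvector (-3,0,1).
General solution: K_1e^(2t)(1,-2,4) + K_2e^(-4t)(2,-3,6) + K_3e^(-2t)(-3,0,1).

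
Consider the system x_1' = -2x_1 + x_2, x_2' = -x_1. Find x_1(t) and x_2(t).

Coefficient matrix A = [[-2, 1], [-1, 0]].
Characteristic polynomial det(A - λI) = λ^2 + 2λ + 1 = 0.
Single eigenvalue λ = -1 with algebraic multiplicity 2.
Eigenvector v = (-1,-1); generalized eigenvector w with (A-λI)w=v is (2,1).
General solution: e^(-t)[C_1·v + C_2·(t·v + w)].

x_1(t) = -C_1e^(-t) - C_2te^(-t) + 2C_2e^(-t), x_2(t) = -C_1e^(-t) - C_2te^(-t) + C_2e^(-t)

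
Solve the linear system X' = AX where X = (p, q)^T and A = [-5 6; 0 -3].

p(t) = -C_1e^(-5t) - 3C_2e^(-3t), q(t) = -C_2e^(-3t)

Coefficient matrix A = [[-5, 6], [0, -3]].
Characteristic polynomial det(A - λI) = λ^2 + 8λ + 15 = 0.
Eigenvalues λ = -5, -3.
For λ=-5: (A-λI) row 1 is [0, 6], so an eigenvector is (-1, 0).
For λ=-3: (A-λI) row 1 is [-2, 6], so an eigenvector is (-3, -1).
General solution: C_1e^(-5t)(-1,0) + C_2e^(-3t)(-3,-1).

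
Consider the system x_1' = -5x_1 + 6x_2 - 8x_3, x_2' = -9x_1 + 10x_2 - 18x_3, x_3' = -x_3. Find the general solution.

x_1(t) = C_1e^(t) - 2C_2e^(-t) + 2C_3e^(4t), x_2(t) = C_1e^(t) + 3C_3e^(4t), x_3(t) = C_2e^(-t)

Coefficient matrix A = [[-5, 6, -8], [-9, 10, -18], [0, 0, -1]].
det(A - λI) = 0 gives eigenvalues λ = 1, -1, 4.
For λ=1: eigenvector (1,1,0).
For λ=-1: eigenvector (-2,0,1).
For λ=4: eigenvector (2,3,0).
General solution: C_1e^(t)(1,1,0) + C_2e^(-t)(-2,0,1) + C_3e^(4t)(2,3,0).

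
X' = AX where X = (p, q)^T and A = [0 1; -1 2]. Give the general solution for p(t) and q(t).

Coefficient matrix A = [[0, 1], [-1, 2]].
Characteristic polynomial det(A - λI) = λ^2 - 2λ + 1 = 0.
Single eigenvalue λ = 1 with algebraic multiplicity 2.
Eigenvector v = (1,1); generalized eigenvector w with (A-λI)w=v is (-2,-1).
General solution: e^(t)[C_1·v + C_2·(t·v + w)].

p(t) = C_1e^(t) + C_2te^(t) - 2C_2e^(t), q(t) = C_1e^(t) + C_2te^(t) - C_2e^(t)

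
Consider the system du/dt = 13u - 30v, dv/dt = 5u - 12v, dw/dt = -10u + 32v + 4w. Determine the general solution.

Coefficient matrix A = [[13, -30, 0], [5, -12, 0], [-10, 32, 4]].
det(A - λI) = 0 gives eigenvalues λ = 3, 4, -2.
For λ=3: eigenvector (3,1,-2).
For λ=4: eigenvector (0,0,1).
For λ=-2: eigenvector (2,1,-2).
General solution: K_1e^(3t)(3,1,-2) + K_2e^(4t)(0,0,1) + K_3e^(-2t)(2,1,-2).

u(t) = 3K_1e^(3t) + 2K_3e^(-2t), v(t) = K_1e^(3t) + K_3e^(-2t), w(t) = -2K_1e^(3t) + K_2e^(4t) - 2K_3e^(-2t)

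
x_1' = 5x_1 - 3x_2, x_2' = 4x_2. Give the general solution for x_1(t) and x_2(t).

Coefficient matrix A = [[5, -3], [0, 4]].
Characteristic polynomial det(A - λI) = λ^2 - 9λ + 20 = 0.
Eigenvalues λ = 4, 5.
For λ=4: (A-λI) row 1 is [1, -3], so an eigenvector is (-3, -1).
For λ=5: (A-λI) row 1 is [0, -3], so an eigenvector is (1, 0).
General solution: c_1e^(4t)(-3,-1) + c_2e^(5t)(1,0).

x_1(t) = -3c_1e^(4t) + c_2e^(5t), x_2(t) = -c_1e^(4t)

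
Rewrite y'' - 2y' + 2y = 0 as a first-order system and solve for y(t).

Let x_1 = y, x_2 = y'. Then x_1' = x_2 and x_2' = -2x_1 + 2x_2.
A = [[0,1],[-2,2]]; det(A-λI) = λ^2 - 2λ + 2.
Eigenvalues λ = 1 ± i.

y(t) = c_1e^(t)cos(t) + c_2e^(t)sin(t)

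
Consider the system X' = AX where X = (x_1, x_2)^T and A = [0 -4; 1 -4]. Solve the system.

x_1(t) = 2C_1e^(-2t) + 2C_2te^(-2t) + 3C_2e^(-2t), x_2(t) = C_1e^(-2t) + C_2te^(-2t) + C_2e^(-2t)

Coefficient matrix A = [[0, -4], [1, -4]].
Characteristic polynomial det(A - λI) = λ^2 + 4λ + 4 = 0.
Single eigenvalue λ = -2 with algebraic multiplicity 2.
Eigenvector v = (2,1); generalized eigenvector w with (A-λI)w=v is (3,1).
General solution: e^(-2t)[C_1·v + C_2·(t·v + w)].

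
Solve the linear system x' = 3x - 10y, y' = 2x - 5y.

x(t) = -C_1e^(-t)sin(2t) + 2C_1e^(-t)cos(2t) + 2C_2e^(-t)sin(2t) + C_2e^(-t)cos(2t), y(t) = C_1e^(-t)cos(2t) + C_2e^(-t)sin(2t)

Coefficient matrix A = [[3, -10], [2, -5]].
Characteristic polynomial det(A - λI) = λ^2 + 2λ + 5 = 0.
Eigenvalues λ = -1 ± 2i (complex conjugate pair).
For λ=-1+2i: an eigenvector is (2,1) - i(-1,0) = (2 + i, 1).
A real fundamental pair from Re and Im of e^((-1+2i)t)v: X_1 = e^(-t)(cos(2t)·(2,1) + sin(2t)·(-1,0)), X_2 = e^(-t)(sin(2t)·(2,1) - cos(2t)·(-1,0)).
General solution: C_1X_1 + C_2X_2.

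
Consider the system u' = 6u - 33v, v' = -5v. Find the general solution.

u(t) = 3K_1e^(-5t) - K_2e^(6t), v(t) = K_1e^(-5t)

Coefficient matrix A = [[6, -33], [0, -5]].
Characteristic polynomial det(A - λI) = λ^2 - λ - 30 = 0.
Eigenvalues λ = -5, 6.
For λ=-5: (A-λI) row 1 is [11, -33], so an eigenvector is (3, 1).
For λ=6: (A-λI) row 1 is [0, -33], so an eigenvector is (-1, 0).
General solution: K_1e^(-5t)(3,1) + K_2e^(6t)(-1,0).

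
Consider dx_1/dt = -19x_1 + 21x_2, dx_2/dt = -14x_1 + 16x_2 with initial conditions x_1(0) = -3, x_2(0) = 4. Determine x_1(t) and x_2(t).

Coefficient matrix A = [[-19, 21], [-14, 16]].
Characteristic polynomial det(A - λI) = λ^2 + 3λ - 10 = 0.
Eigenvalues λ = -5, 2.
For λ=-5: (A-λI) row 1 is [-14, 21], so an eigenvector is (3, 2).
For λ=2: (A-λI) row 1 is [-21, 21], so an eigenvector is (-1, -1).
General solution: c_1e^(-5t)(3,2) + c_2e^(2t)(-1,-1).
Applying x_1(0)=-3, x_2(0)=4 gives c_1=-7, c_2=-18.

x_1(t) = 18e^(2t) - 21e^(-5t), x_2(t) = 18e^(2t) - 14e^(-5t)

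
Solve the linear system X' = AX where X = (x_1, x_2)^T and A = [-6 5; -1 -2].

Coefficient matrix A = [[-6, 5], [-1, -2]].
Characteristic polynomial det(A - λI) = λ^2 + 8λ + 17 = 0.
Eigenvalues λ = -4 ± i (complex conjugate pair).
For λ=-4+i: an eigenvector is (1,0) - i(-2,-1) = (1 + 2i, 0 + i).
A real fundamental pair from Re and Im of e^((-4+i)t)v: X_1 = e^(-4t)(cos(t)·(1,0) + sin(t)·(-2,-1)), X_2 = e^(-4t)(sin(t)·(1,0) - cos(t)·(-2,-1)).
General solution: K_1X_1 + K_2X_2.

x_1(t) = -2K_1e^(-4t)sin(t) + K_1e^(-4t)cos(t) + K_2e^(-4t)sin(t) + 2K_2e^(-4t)cos(t), x_2(t) = -K_1e^(-4t)sin(t) + K_2e^(-4t)cos(t)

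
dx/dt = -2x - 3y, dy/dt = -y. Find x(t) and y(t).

Coefficient matrix A = [[-2, -3], [0, -1]].
Characteristic polynomial det(A - λI) = λ^2 + 3λ + 2 = 0.
Eigenvalues λ = -2, -1.
For λ=-2: (A-λI) row 1 is [0, -3], so an eigenvector is (1, 0).
For λ=-1: (A-λI) row 1 is [-1, -3], so an eigenvector is (3, -1).
General solution: C_1e^(-2t)(1,0) + C_2e^(-t)(3,-1).

x(t) = C_1e^(-2t) + 3C_2e^(-t), y(t) = -C_2e^(-t)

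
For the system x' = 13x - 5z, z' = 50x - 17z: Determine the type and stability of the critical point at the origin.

stable spiral

A = [[13,-5],[50,-17]]; det(A-λI) = λ^2 + 4λ + 29.
λ = -2 ± 5i: negative real part.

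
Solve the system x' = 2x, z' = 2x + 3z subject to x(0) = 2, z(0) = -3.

Coefficient matrix A = [[2, 0], [2, 3]].
Characteristic polynomial det(A - λI) = λ^2 - 5λ + 6 = 0.
Eigenvalues λ = 2, 3.
For λ=2: (A-λI) row 2 is [2, 1], so an eigenvector is (1, -2).
For λ=3: (A-λI) row 1 is [-1, 0], so an eigenvector is (0, 1).
General solution: K_1e^(2t)(1,-2) + K_2e^(3t)(0,1).
Applying x(0)=2, z(0)=-3 gives K_1=2, K_2=1.

x(t) = 2e^(2t), z(t) = e^(3t) - 4e^(2t)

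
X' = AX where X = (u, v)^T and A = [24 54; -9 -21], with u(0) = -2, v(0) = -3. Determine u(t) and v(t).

u(t) = -24e^(6t) + 22e^(-3t), v(t) = 8e^(6t) - 11e^(-3t)

Coefficient matrix A = [[24, 54], [-9, -21]].
Characteristic polynomial det(A - λI) = λ^2 - 3λ - 18 = 0.
Eigenvalues λ = -3, 6.
For λ=-3: (A-λI) row 1 is [27, 54], so an eigenvector is (-2, 1).
For λ=6: (A-λI) row 1 is [18, 54], so an eigenvector is (3, -1).
General solution: K_1e^(-3t)(-2,1) + K_2e^(6t)(3,-1).
Applying u(0)=-2, v(0)=-3 gives K_1=-11, K_2=-8.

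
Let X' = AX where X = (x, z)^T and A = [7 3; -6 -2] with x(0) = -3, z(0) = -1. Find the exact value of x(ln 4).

-1776

A = [[7,3],[-6,-2]]; eigenvalues λ = 1, 4.
Eigenvectors: (1,-2) for λ=1, (1,-1) for λ=4.
From the initial condition, c_1 = 4, c_2 = -7.
x(ln 4) = (4)(4^1)(1) + (-7)(4^4)(1) = -1776.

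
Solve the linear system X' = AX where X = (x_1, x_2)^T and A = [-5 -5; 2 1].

x_1(t) = c_1e^(-2t)sin(t) - 2c_1e^(-2t)cos(t) - 2c_2e^(-2t)sin(t) - c_2e^(-2t)cos(t), x_2(t) = -c_1e^(-2t)sin(t) + c_1e^(-2t)cos(t) + c_2e^(-2t)sin(t) + c_2e^(-2t)cos(t)

Coefficient matrix A = [[-5, -5], [2, 1]].
Characteristic polynomial det(A - λI) = λ^2 + 4λ + 5 = 0.
Eigenvalues λ = -2 ± i (complex conjugate pair).
For λ=-2+i: an eigenvector is (-2,1) - i(1,-1) = (-2 - i, 1 + i).
A real fundamental pair from Re and Im of e^((-2+i)t)v: X_1 = e^(-2t)(cos(t)·(-2,1) + sin(t)·(1,-1)), X_2 = e^(-2t)(sin(t)·(-2,1) - cos(t)·(1,-1)).
General solution: c_1X_1 + c_2X_2.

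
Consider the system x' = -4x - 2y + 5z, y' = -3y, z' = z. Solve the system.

x(t) = c_1e^(-4t) - 2c_2e^(-3t) + c_3e^(t), y(t) = c_2e^(-3t), z(t) = c_3e^(t)

Coefficient matrix A = [[-4, -2, 5], [0, -3, 0], [0, 0, 1]].
det(A - λI) = 0 gives eigenvalues λ = -4, -3, 1.
For λ=-4: eigenvector (1,0,0).
For λ=-3: eigenvector (-2,1,0).
For λ=1: eigenvector (1,0,1).
General solution: c_1e^(-4t)(1,0,0) + c_2e^(-3t)(-2,1,0) + c_3e^(t)(1,0,1).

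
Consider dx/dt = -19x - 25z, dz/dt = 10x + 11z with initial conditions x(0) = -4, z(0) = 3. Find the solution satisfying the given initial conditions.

x(t) = -3e^(-4t)sin(5t) - 4e^(-4t)cos(5t), z(t) = e^(-4t)sin(5t) + 3e^(-4t)cos(5t)

Coefficient matrix A = [[-19, -25], [10, 11]].
Characteristic polynomial det(A - λI) = λ^2 + 8λ + 41 = 0.
Eigenvalues λ = -4 ± 5i (complex conjugate pair).
For λ=-4+5i: an eigenvector is (2,-1) - i(-1,1) = (2 + i, -1 - i).
A real fundamental pair from Re and Im of e^((-4+5i)t)v: X_1 = e^(-4t)(cos(5t)·(2,-1) + sin(5t)·(-1,1)), X_2 = e^(-4t)(sin(5t)·(2,-1) - cos(5t)·(-1,1)).
General solution: K_1X_1 + K_2X_2.
Applying x(0)=-4, z(0)=3 gives K_1=-1, K_2=-2.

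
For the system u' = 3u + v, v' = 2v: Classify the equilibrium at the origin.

A = [[3,1],[0,2]]; det(A-λI) = λ^2 - 5λ + 6.
λ = 3, 2: both positive.

unstable node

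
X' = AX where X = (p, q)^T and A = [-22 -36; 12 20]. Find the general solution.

p(t) = -3K_1e^(2t) - 2K_2e^(-4t), q(t) = 2K_1e^(2t) + K_2e^(-4t)

Coefficient matrix A = [[-22, -36], [12, 20]].
Characteristic polynomial det(A - λI) = λ^2 + 2λ - 8 = 0.
Eigenvalues λ = 2, -4.
For λ=2: (A-λI) row 1 is [-24, -36], so an eigenvector is (-3, 2).
For λ=-4: (A-λI) row 1 is [-18, -36], so an eigenvector is (-2, 1).
General solution: K_1e^(2t)(-3,2) + K_2e^(-4t)(-2,1).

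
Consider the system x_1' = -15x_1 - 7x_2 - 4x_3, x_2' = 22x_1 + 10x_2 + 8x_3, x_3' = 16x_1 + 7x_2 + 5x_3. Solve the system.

x_1(t) = C_1e^(3t) + C_2e^(-4t) + 2C_3e^(t), x_2(t) = -2C_1e^(3t) - C_2e^(-4t) - 4C_3e^(t), x_3(t) = -C_1e^(3t) - C_2e^(-4t) - C_3e^(t)

Coefficient matrix A = [[-15, -7, -4], [22, 10, 8], [16, 7, 5]].
det(A - λI) = 0 gives eigenvalues λ = 3, -4, 1.
For λ=3: eigenvector (1,-2,-1).
For λ=-4: eigenvector (1,-1,-1).
For λ=1: eigenvector (2,-4,-1).
General solution: C_1e^(3t)(1,-2,-1) + C_2e^(-4t)(1,-1,-1) + C_3e^(t)(2,-4,-1).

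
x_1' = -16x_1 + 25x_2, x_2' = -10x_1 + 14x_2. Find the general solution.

x_1(t) = C_1e^(-t)sin(5t) - 2C_1e^(-t)cos(5t) - 2C_2e^(-t)sin(5t) - C_2e^(-t)cos(5t), x_2(t) = C_1e^(-t)sin(5t) - C_1e^(-t)cos(5t) - C_2e^(-t)sin(5t) - C_2e^(-t)cos(5t)

Coefficient matrix A = [[-16, 25], [-10, 14]].
Characteristic polynomial det(A - λI) = λ^2 + 2λ + 26 = 0.
Eigenvalues λ = -1 ± 5i (complex conjugate pair).
For λ=-1+5i: an eigenvector is (-2,-1) - i(1,1) = (-2 - i, -1 - i).
A real fundamental pair from Re and Im of e^((-1+5i)t)v: X_1 = e^(-t)(cos(5t)·(-2,-1) + sin(5t)·(1,1)), X_2 = e^(-t)(sin(5t)·(-2,-1) - cos(5t)·(1,1)).
General solution: C_1X_1 + C_2X_2.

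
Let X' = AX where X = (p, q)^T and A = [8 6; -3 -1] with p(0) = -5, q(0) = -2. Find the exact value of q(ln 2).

A = [[8,6],[-3,-1]]; eigenvalues λ = 2, 5.
Eigenvectors: (-1,1) for λ=2, (2,-1) for λ=5.
From the initial condition, c_1 = -9, c_2 = -7.
q(ln 2) = (-9)(2^2)(1) + (-7)(2^5)(-1) = 188.

188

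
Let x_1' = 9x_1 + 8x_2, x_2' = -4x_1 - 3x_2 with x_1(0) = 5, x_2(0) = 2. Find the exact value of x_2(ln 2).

A = [[9,8],[-4,-3]]; eigenvalues λ = 5, 1.
Eigenvectors: (2,-1) for λ=5, (-1,1) for λ=1.
From the initial condition, c_1 = 7, c_2 = 9.
x_2(ln 2) = (7)(2^5)(-1) + (9)(2^1)(1) = -206.

-206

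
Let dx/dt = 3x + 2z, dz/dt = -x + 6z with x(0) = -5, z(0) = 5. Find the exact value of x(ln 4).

10240

A = [[3,2],[-1,6]]; eigenvalues λ = 4, 5.
Eigenvectors: (2,1) for λ=4, (1,1) for λ=5.
From the initial condition, c_1 = -10, c_2 = 15.
x(ln 4) = (-10)(4^4)(2) + (15)(4^5)(1) = 10240.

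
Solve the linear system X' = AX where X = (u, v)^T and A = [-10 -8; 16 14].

u(t) = -c_1e^(-2t) + c_2e^(6t), v(t) = c_1e^(-2t) - 2c_2e^(6t)

Coefficient matrix A = [[-10, -8], [16, 14]].
Characteristic polynomial det(A - λI) = λ^2 - 4λ - 12 = 0.
Eigenvalues λ = -2, 6.
For λ=-2: (A-λI) row 1 is [-8, -8], so an eigenvector is (-1, 1).
For λ=6: (A-λI) row 1 is [-16, -8], so an eigenvector is (1, -2).
General solution: c_1e^(-2t)(-1,1) + c_2e^(6t)(1,-2).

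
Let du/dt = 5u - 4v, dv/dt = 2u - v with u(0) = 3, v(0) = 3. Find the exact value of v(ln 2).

6

A = [[5,-4],[2,-1]]; eigenvalues λ = 1, 3.
Eigenvectors: (1,1) for λ=1, (-2,-1) for λ=3.
From the initial condition, c_1 = 3, c_2 = 0.
v(ln 2) = (3)(2^1)(1) + (0)(2^3)(-1) = 6.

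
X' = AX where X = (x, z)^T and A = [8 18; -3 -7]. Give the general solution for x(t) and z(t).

x(t) = 3K_1e^(2t) + 2K_2e^(-t), z(t) = -K_1e^(2t) - K_2e^(-t)

Coefficient matrix A = [[8, 18], [-3, -7]].
Characteristic polynomial det(A - λI) = λ^2 - λ - 2 = 0.
Eigenvalues λ = 2, -1.
For λ=2: (A-λI) row 1 is [6, 18], so an eigenvector is (3, -1).
For λ=-1: (A-λI) row 1 is [9, 18], so an eigenvector is (2, -1).
General solution: K_1e^(2t)(3,-1) + K_2e^(-t)(2,-1).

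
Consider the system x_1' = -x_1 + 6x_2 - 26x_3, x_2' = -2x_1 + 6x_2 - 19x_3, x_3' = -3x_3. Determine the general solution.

x_1(t) = 4K_1e^(-3t) + 2K_2e^(2t) - 3K_3e^(3t), x_2(t) = 3K_1e^(-3t) + K_2e^(2t) - 2K_3e^(3t), x_3(t) = K_1e^(-3t)

Coefficient matrix A = [[-1, 6, -26], [-2, 6, -19], [0, 0, -3]].
det(A - λI) = 0 gives eigenvalues λ = -3, 2, 3.
For λ=-3: eigenvector (4,3,1).
For λ=2: eigenvector (2,1,0).
For λ=3: eigenvector (-3,-2,0).
General solution: K_1e^(-3t)(4,3,1) + K_2e^(2t)(2,1,0) + K_3e^(3t)(-3,-2,0).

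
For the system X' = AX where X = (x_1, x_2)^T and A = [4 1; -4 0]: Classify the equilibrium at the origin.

unstable improper node

A = [[4,1],[-4,0]]; det(A-λI) = λ^2 - 4λ + 4.
repeated λ = 2 with a single eigenvector.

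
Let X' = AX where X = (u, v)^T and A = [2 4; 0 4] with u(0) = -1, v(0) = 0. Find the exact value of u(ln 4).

A = [[2,4],[0,4]]; eigenvalues λ = 4, 2.
Eigenvectors: (-2,-1) for λ=4, (1,0) for λ=2.
From the initial condition, c_1 = 0, c_2 = -1.
u(ln 4) = (0)(4^4)(-2) + (-1)(4^2)(1) = -16.

-16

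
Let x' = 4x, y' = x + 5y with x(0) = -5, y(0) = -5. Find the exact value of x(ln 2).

A = [[4,0],[1,5]]; eigenvalues λ = 4, 5.
Eigenvectors: (1,-1) for λ=4, (0,-1) for λ=5.
From the initial condition, c_1 = -5, c_2 = 10.
x(ln 2) = (-5)(2^4)(1) + (10)(2^5)(0) = -80.

-80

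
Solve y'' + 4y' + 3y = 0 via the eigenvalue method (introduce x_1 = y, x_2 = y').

y(t) = K_1e^(-t) + K_2e^(-3t)

Let x_1 = y, x_2 = y'. Then x_1' = x_2 and x_2' = -3x_1 - 4x_2.
A = [[0,1],[-3,-4]]; det(A-λI) = λ^2 + 4λ + 3.
Eigenvalues λ = -1, -3 with eigenvectors (1,-1), (1,-3).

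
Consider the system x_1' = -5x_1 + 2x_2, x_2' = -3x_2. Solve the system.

x_1(t) = c_1e^(-3t) - c_2e^(-5t), x_2(t) = c_1e^(-3t)

Coefficient matrix A = [[-5, 2], [0, -3]].
Characteristic polynomial det(A - λI) = λ^2 + 8λ + 15 = 0.
Eigenvalues λ = -3, -5.
For λ=-3: (A-λI) row 1 is [-2, 2], so an eigenvector is (1, 1).
For λ=-5: (A-λI) row 1 is [0, 2], so an eigenvector is (-1, 0).
General solution: c_1e^(-3t)(1,1) + c_2e^(-5t)(-1,0).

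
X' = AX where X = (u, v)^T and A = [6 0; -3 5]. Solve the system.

u(t) = -c_2e^(6t), v(t) = -c_1e^(5t) + 3c_2e^(6t)

Coefficient matrix A = [[6, 0], [-3, 5]].
Characteristic polynomial det(A - λI) = λ^2 - 11λ + 30 = 0.
Eigenvalues λ = 5, 6.
For λ=5: (A-λI) row 1 is [1, 0], so an eigenvector is (0, -1).
For λ=6: (A-λI) row 2 is [-3, -1], so an eigenvector is (-1, 3).
General solution: c_1e^(5t)(0,-1) + c_2e^(6t)(-1,3).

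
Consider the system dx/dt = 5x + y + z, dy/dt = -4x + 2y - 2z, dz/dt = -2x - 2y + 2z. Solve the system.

Coefficient matrix A = [[5, 1, 1], [-4, 2, -2], [-2, -2, 2]].
det(A - λI) = 0 gives eigenvalues λ = 4, 2, 3.
For λ=4: eigenvector (0,-1,1).
For λ=2: eigenvector (-1,1,2).
For λ=3: eigenvector (1,0,-2).
General solution: C_1e^(4t)(0,-1,1) + C_2e^(2t)(-1,1,2) + C_3e^(3t)(1,0,-2).

x(t) = -C_2e^(2t) + C_3e^(3t), y(t) = -C_1e^(4t) + C_2e^(2t), z(t) = C_1e^(4t) + 2C_2e^(2t) - 2C_3e^(3t)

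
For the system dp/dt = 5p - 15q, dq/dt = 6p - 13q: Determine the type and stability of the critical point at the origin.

stable spiral

A = [[5,-15],[6,-13]]; det(A-λI) = λ^2 + 8λ + 25.
λ = -4 ± 3i: negative real part.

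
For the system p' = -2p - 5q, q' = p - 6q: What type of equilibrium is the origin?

A = [[-2,-5],[1,-6]]; det(A-λI) = λ^2 + 8λ + 17.
λ = -4 ± i: negative real part.

stable spiral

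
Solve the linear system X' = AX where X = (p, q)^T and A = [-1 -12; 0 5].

p(t) = -C_1e^(-t) - 2C_2e^(5t), q(t) = C_2e^(5t)

Coefficient matrix A = [[-1, -12], [0, 5]].
Characteristic polynomial det(A - λI) = λ^2 - 4λ - 5 = 0.
Eigenvalues λ = -1, 5.
For λ=-1: (A-λI) row 1 is [0, -12], so an eigenvector is (-1, 0).
For λ=5: (A-λI) row 1 is [-6, -12], so an eigenvector is (-2, 1).
General solution: C_1e^(-t)(-1,0) + C_2e^(5t)(-2,1).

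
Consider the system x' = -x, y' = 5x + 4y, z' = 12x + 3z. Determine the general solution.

x(t) = K_2e^(-t), y(t) = K_1e^(4t) - K_2e^(-t), z(t) = -3K_2e^(-t) + K_3e^(3t)

Coefficient matrix A = [[-1, 0, 0], [5, 4, 0], [12, 0, 3]].
det(A - λI) = 0 gives eigenvalues λ = 4, -1, 3.
For λ=4: eigenvector (0,1,0).
For λ=-1: eigenvector (1,-1,-3).
For λ=3: eigenvector (0,0,1).
General solution: K_1e^(4t)(0,1,0) + K_2e^(-t)(1,-1,-3) + K_3e^(3t)(0,0,1).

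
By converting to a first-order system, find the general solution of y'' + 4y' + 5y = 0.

Let x_1 = y, x_2 = y'. Then x_1' = x_2 and x_2' = -5x_1 - 4x_2.
A = [[0,1],[-5,-4]]; det(A-λI) = λ^2 + 4λ + 5.
Eigenvalues λ = -2 ± i.

y(t) = C_1e^(-2t)cos(t) + C_2e^(-2t)sin(t)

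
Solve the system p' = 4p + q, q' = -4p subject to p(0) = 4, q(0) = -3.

p(t) = 5te^(2t) + 4e^(2t), q(t) = -10te^(2t) - 3e^(2t)

Coefficient matrix A = [[4, 1], [-4, 0]].
Characteristic polynomial det(A - λI) = λ^2 - 4λ + 4 = 0.
Single eigenvalue λ = 2 with algebraic multiplicity 2.
Eigenvector v = (-1,2); generalized eigenvector w with (A-λI)w=v is (1,-3).
General solution: e^(2t)[K_1·v + K_2·(t·v + w)].
Applying p(0)=4, q(0)=-3 gives K_1=-9, K_2=-5.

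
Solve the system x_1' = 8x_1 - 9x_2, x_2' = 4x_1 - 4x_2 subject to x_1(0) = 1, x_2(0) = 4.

x_1(t) = -30te^(2t) + e^(2t), x_2(t) = -20te^(2t) + 4e^(2t)

Coefficient matrix A = [[8, -9], [4, -4]].
Characteristic polynomial det(A - λI) = λ^2 - 4λ + 4 = 0.
Single eigenvalue λ = 2 with algebraic multiplicity 2.
Eigenvector v = (-3,-2); generalized eigenvector w with (A-λI)w=v is (1,1).
General solution: e^(2t)[C_1·v + C_2·(t·v + w)].
Applying x_1(0)=1, x_2(0)=4 gives C_1=3, C_2=10.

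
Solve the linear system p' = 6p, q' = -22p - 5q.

p(t) = -C_2e^(6t), q(t) = C_1e^(-5t) + 2C_2e^(6t)

Coefficient matrix A = [[6, 0], [-22, -5]].
Characteristic polynomial det(A - λI) = λ^2 - λ - 30 = 0.
Eigenvalues λ = -5, 6.
For λ=-5: (A-λI) row 1 is [11, 0], so an eigenvector is (0, 1).
For λ=6: (A-λI) row 2 is [-22, -11], so an eigenvector is (-1, 2).
General solution: C_1e^(-5t)(0,1) + C_2e^(6t)(-1,2).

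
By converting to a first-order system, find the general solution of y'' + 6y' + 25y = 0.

Let x_1 = y, x_2 = y'. Then x_1' = x_2 and x_2' = -25x_1 - 6x_2.
A = [[0,1],[-25,-6]]; det(A-λI) = λ^2 + 6λ + 25.
Eigenvalues λ = -3 ± 4i.

y(t) = C_1e^(-3t)cos(4t) + C_2e^(-3t)sin(4t)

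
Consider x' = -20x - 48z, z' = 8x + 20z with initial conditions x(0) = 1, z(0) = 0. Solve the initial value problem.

Coefficient matrix A = [[-20, -48], [8, 20]].
Characteristic polynomial det(A - λI) = λ^2 - 16 = 0.
Eigenvalues λ = 4, -4.
For λ=4: (A-λI) row 1 is [-24, -48], so an eigenvector is (2, -1).
For λ=-4: (A-λI) row 1 is [-16, -48], so an eigenvector is (3, -1).
General solution: K_1e^(4t)(2,-1) + K_2e^(-4t)(3,-1).
Applying x(0)=1, z(0)=0 gives K_1=-1, K_2=1.

x(t) = -2e^(4t) + 3e^(-4t), z(t) = e^(4t) - e^(-4t)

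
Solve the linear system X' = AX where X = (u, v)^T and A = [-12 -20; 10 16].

Coefficient matrix A = [[-12, -20], [10, 16]].
Characteristic polynomial det(A - λI) = λ^2 - 4λ + 8 = 0.
Eigenvalues λ = 2 ± 2i (complex conjugate pair).
For λ=2+2i: an eigenvector is (1,-1) - i(3,-2) = (1 - 3i, -1 + 2i).
A real fundamental pair from Re and Im of e^((2+2i)t)v: X_1 = e^(2t)(cos(2t)·(1,-1) + sin(2t)·(3,-2)), X_2 = e^(2t)(sin(2t)·(1,-1) - cos(2t)·(3,-2)).
General solution: c_1X_1 + c_2X_2.

u(t) = 3c_1e^(2t)sin(2t) + c_1e^(2t)cos(2t) + c_2e^(2t)sin(2t) - 3c_2e^(2t)cos(2t), v(t) = -2c_1e^(2t)sin(2t) - c_1e^(2t)cos(2t) - c_2e^(2t)sin(2t) + 2c_2e^(2t)cos(2t)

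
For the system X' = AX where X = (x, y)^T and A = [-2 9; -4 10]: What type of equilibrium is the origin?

unstable improper node

A = [[-2,9],[-4,10]]; det(A-λI) = λ^2 - 8λ + 16.
repeated λ = 4 with a single eigenvector.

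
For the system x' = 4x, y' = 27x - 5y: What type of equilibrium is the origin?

A = [[4,0],[27,-5]]; det(A-λI) = λ^2 + λ - 20.
λ = 4, -5: opposite signs.

saddle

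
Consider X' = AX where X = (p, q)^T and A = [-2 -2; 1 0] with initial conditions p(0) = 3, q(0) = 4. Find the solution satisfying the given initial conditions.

Coefficient matrix A = [[-2, -2], [1, 0]].
Characteristic polynomial det(A - λI) = λ^2 + 2λ + 2 = 0.
Eigenvalues λ = -1 ± i (complex conjugate pair).
For λ=-1+i: an eigenvector is (1,-1) - i(1,0) = (1 - i, -1).
A real fundamental pair from Re and Im of e^((-1+i)t)v: X_1 = e^(-t)(cos(t)·(1,-1) + sin(t)·(1,0)), X_2 = e^(-t)(sin(t)·(1,-1) - cos(t)·(1,0)).
General solution: K_1X_1 + K_2X_2.
Applying p(0)=3, q(0)=4 gives K_1=-4, K_2=-7.

p(t) = -11e^(-t)sin(t) + 3e^(-t)cos(t), q(t) = 7e^(-t)sin(t) + 4e^(-t)cos(t)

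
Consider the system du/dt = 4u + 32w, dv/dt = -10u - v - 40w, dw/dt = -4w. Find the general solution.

u(t) = K_1e^(4t) - 4K_3e^(-4t), v(t) = -2K_1e^(4t) + K_2e^(-t), w(t) = K_3e^(-4t)

Coefficient matrix A = [[4, 0, 32], [-10, -1, -40], [0, 0, -4]].
det(A - λI) = 0 gives eigenvalues λ = 4, -1, -4.
For λ=4: eigenvector (1,-2,0).
For λ=-1: eigenvector (0,1,0).
For λ=-4: eigenvector (-4,0,1).
General solution: K_1e^(4t)(1,-2,0) + K_2e^(-t)(0,1,0) + K_3e^(-4t)(-4,0,1).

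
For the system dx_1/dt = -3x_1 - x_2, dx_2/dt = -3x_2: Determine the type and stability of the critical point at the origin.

stable improper node

A = [[-3,-1],[0,-3]]; det(A-λI) = λ^2 + 6λ + 9.
repeated λ = -3 with a single eigenvector.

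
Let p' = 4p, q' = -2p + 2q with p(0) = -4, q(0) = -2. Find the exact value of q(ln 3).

270

A = [[4,0],[-2,2]]; eigenvalues λ = 2, 4.
Eigenvectors: (0,-1) for λ=2, (1,-1) for λ=4.
From the initial condition, c_1 = 6, c_2 = -4.
q(ln 3) = (6)(3^2)(-1) + (-4)(3^4)(-1) = 270.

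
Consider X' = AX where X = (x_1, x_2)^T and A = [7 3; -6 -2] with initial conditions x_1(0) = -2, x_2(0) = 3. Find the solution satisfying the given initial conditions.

x_1(t) = -e^(4t) - e^(t), x_2(t) = e^(4t) + 2e^(t)

Coefficient matrix A = [[7, 3], [-6, -2]].
Characteristic polynomial det(A - λI) = λ^2 - 5λ + 4 = 0.
Eigenvalues λ = 1, 4.
For λ=1: (A-λI) row 1 is [6, 3], so an eigenvector is (1, -2).
For λ=4: (A-λI) row 1 is [3, 3], so an eigenvector is (1, -1).
General solution: C_1e^(t)(1,-2) + C_2e^(4t)(1,-1).
Applying x_1(0)=-2, x_2(0)=3 gives C_1=-1, C_2=-1.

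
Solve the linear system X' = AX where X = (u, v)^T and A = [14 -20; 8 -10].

Coefficient matrix A = [[14, -20], [8, -10]].
Characteristic polynomial det(A - λI) = λ^2 - 4λ + 20 = 0.
Eigenvalues λ = 2 ± 4i (complex conjugate pair).
For λ=2+4i: an eigenvector is (2,1) - i(1,1) = (2 - i, 1 - i).
A real fundamental pair from Re and Im of e^((2+4i)t)v: X_1 = e^(2t)(cos(4t)·(2,1) + sin(4t)·(1,1)), X_2 = e^(2t)(sin(4t)·(2,1) - cos(4t)·(1,1)).
General solution: C_1X_1 + C_2X_2.

u(t) = C_1e^(2t)sin(4t) + 2C_1e^(2t)cos(4t) + 2C_2e^(2t)sin(4t) - C_2e^(2t)cos(4t), v(t) = C_1e^(2t)sin(4t) + C_1e^(2t)cos(4t) + C_2e^(2t)sin(4t) - C_2e^(2t)cos(4t)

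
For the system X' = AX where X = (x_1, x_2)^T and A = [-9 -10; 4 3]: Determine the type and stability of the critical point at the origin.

A = [[-9,-10],[4,3]]; det(A-λI) = λ^2 + 6λ + 13.
λ = -3 ± 2i: negative real part.

stable spiral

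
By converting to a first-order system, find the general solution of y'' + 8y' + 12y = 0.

Let x_1 = y, x_2 = y'. Then x_1' = x_2 and x_2' = -12x_1 - 8x_2.
A = [[0,1],[-12,-8]]; det(A-λI) = λ^2 + 8λ + 12.
Eigenvalues λ = -2, -6 with eigenvectors (1,-2), (1,-6).

y(t) = K_1e^(-2t) + K_2e^(-6t)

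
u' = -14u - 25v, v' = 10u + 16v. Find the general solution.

Coefficient matrix A = [[-14, -25], [10, 16]].
Characteristic polynomial det(A - λI) = λ^2 - 2λ + 26 = 0.
Eigenvalues λ = 1 ± 5i (complex conjugate pair).
For λ=1+5i: an eigenvector is (2,-1) - i(-1,1) = (2 + i, -1 - i).
A real fundamental pair from Re and Im of e^((1+5i)t)v: X_1 = e^(t)(cos(5t)·(2,-1) + sin(5t)·(-1,1)), X_2 = e^(t)(sin(5t)·(2,-1) - cos(5t)·(-1,1)).
General solution: C_1X_1 + C_2X_2.

u(t) = -C_1e^(t)sin(5t) + 2C_1e^(t)cos(5t) + 2C_2e^(t)sin(5t) + C_2e^(t)cos(5t), v(t) = C_1e^(t)sin(5t) - C_1e^(t)cos(5t) - C_2e^(t)sin(5t) - C_2e^(t)cos(5t)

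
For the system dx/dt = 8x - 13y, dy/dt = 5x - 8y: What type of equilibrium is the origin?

center

A = [[8,-13],[5,-8]]; det(A-λI) = λ^2 + 1.
λ = 0 ± i: zero real part.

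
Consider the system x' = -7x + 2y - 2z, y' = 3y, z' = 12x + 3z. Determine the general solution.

x(t) = K_2e^(-3t) - K_3e^(-t), y(t) = K_1e^(3t), z(t) = K_1e^(3t) - 2K_2e^(-3t) + 3K_3e^(-t)

Coefficient matrix A = [[-7, 2, -2], [0, 3, 0], [12, 0, 3]].
det(A - λI) = 0 gives eigenvalues λ = 3, -3, -1.
For λ=3: eigenvector (0,1,1).
For λ=-3: eigenvector (1,0,-2).
For λ=-1: eigenvector (-1,0,3).
General solution: K_1e^(3t)(0,1,1) + K_2e^(-3t)(1,0,-2) + K_3e^(-t)(-1,0,3).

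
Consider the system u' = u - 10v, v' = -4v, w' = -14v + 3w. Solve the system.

u(t) = C_1e^(t) + 2C_2e^(-4t), v(t) = C_2e^(-4t), w(t) = 2C_2e^(-4t) + C_3e^(3t)

Coefficient matrix A = [[1, -10, 0], [0, -4, 0], [0, -14, 3]].
det(A - λI) = 0 gives eigenvalues λ = 1, -4, 3.
For λ=1: eigenvector (1,0,0).
For λ=-4: eigenvector (2,1,2).
For λ=3: eigenvector (0,0,1).
General solution: C_1e^(t)(1,0,0) + C_2e^(-4t)(2,1,2) + C_3e^(3t)(0,0,1).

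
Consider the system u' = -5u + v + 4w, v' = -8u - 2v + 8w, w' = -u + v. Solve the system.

Coefficient matrix A = [[-5, 1, 4], [-8, -2, 8], [-1, 1, 0]].
det(A - λI) = 0 gives eigenvalues λ = -2, -1, -4.
For λ=-2: eigenvector (-1,1,-1).
For λ=-1: eigenvector (1,0,1).
For λ=-4: eigenvector (0,-4,1).
General solution: c_1e^(-2t)(-1,1,-1) + c_2e^(-t)(1,0,1) + c_3e^(-4t)(0,-4,1).

u(t) = -c_1e^(-2t) + c_2e^(-t), v(t) = c_1e^(-2t) - 4c_3e^(-4t), w(t) = -c_1e^(-2t) + c_2e^(-t) + c_3e^(-4t)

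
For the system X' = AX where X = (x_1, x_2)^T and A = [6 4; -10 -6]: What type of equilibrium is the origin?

center

A = [[6,4],[-10,-6]]; det(A-λI) = λ^2 + 4.
λ = 0 ± 2i: zero real part.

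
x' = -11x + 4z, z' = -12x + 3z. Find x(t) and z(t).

x(t) = 2C_1e^(-5t) + C_2e^(-3t), z(t) = 3C_1e^(-5t) + 2C_2e^(-3t)

Coefficient matrix A = [[-11, 4], [-12, 3]].
Characteristic polynomial det(A - λI) = λ^2 + 8λ + 15 = 0.
Eigenvalues λ = -5, -3.
For λ=-5: (A-λI) row 1 is [-6, 4], so an eigenvector is (2, 3).
For λ=-3: (A-λI) row 1 is [-8, 4], so an eigenvector is (1, 2).
General solution: C_1e^(-5t)(2,3) + C_2e^(-3t)(1,2).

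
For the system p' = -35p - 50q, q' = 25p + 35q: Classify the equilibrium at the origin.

A = [[-35,-50],[25,35]]; det(A-λI) = λ^2 + 25.
λ = 0 ± 5i: zero real part.

center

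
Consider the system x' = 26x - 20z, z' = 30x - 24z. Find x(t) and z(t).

Coefficient matrix A = [[26, -20], [30, -24]].
Characteristic polynomial det(A - λI) = λ^2 - 2λ - 24 = 0.
Eigenvalues λ = 6, -4.
For λ=6: (A-λI) row 1 is [20, -20], so an eigenvector is (1, 1).
For λ=-4: (A-λI) row 1 is [30, -20], so an eigenvector is (2, 3).
General solution: c_1e^(6t)(1,1) + c_2e^(-4t)(2,3).

x(t) = c_1e^(6t) + 2c_2e^(-4t), z(t) = c_1e^(6t) + 3c_2e^(-4t)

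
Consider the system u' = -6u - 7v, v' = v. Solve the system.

Coefficient matrix A = [[-6, -7], [0, 1]].
Characteristic polynomial det(A - λI) = λ^2 + 5λ - 6 = 0.
Eigenvalues λ = -6, 1.
For λ=-6: (A-λI) row 1 is [0, -7], so an eigenvector is (-1, 0).
For λ=1: (A-λI) row 1 is [-7, -7], so an eigenvector is (-1, 1).
General solution: K_1e^(-6t)(-1,0) + K_2e^(t)(-1,1).

u(t) = -K_1e^(-6t) - K_2e^(t), v(t) = K_2e^(t)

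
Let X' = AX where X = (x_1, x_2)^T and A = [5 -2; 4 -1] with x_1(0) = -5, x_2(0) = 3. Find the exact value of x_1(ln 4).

A = [[5,-2],[4,-1]]; eigenvalues λ = 3, 1.
Eigenvectors: (-1,-1) for λ=3, (1,2) for λ=1.
From the initial condition, c_1 = 13, c_2 = 8.
x_1(ln 4) = (13)(4^3)(-1) + (8)(4^1)(1) = -800.

-800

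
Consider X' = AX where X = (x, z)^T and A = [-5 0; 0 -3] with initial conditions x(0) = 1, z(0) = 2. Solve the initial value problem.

Coefficient matrix A = [[-5, 0], [0, -3]].
Characteristic polynomial det(A - λI) = λ^2 + 8λ + 15 = 0.
Eigenvalues λ = -3, -5.
For λ=-3: (A-λI) row 1 is [-2, 0], so an eigenvector is (0, -1).
For λ=-5: (A-λI) row 2 is [0, 2], so an eigenvector is (1, 0).
General solution: K_1e^(-3t)(0,-1) + K_2e^(-5t)(1,0).
Applying x(0)=1, z(0)=2 gives K_1=-2, K_2=1.

x(t) = e^(-5t), z(t) = 2e^(-3t)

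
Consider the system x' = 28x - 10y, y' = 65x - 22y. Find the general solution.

x(t) = C_1e^(3t)sin(5t) + C_1e^(3t)cos(5t) + C_2e^(3t)sin(5t) - C_2e^(3t)cos(5t), y(t) = 3C_1e^(3t)sin(5t) + 2C_1e^(3t)cos(5t) + 2C_2e^(3t)sin(5t) - 3C_2e^(3t)cos(5t)

Coefficient matrix A = [[28, -10], [65, -22]].
Characteristic polynomial det(A - λI) = λ^2 - 6λ + 34 = 0.
Eigenvalues λ = 3 ± 5i (complex conjugate pair).
For λ=3+5i: an eigenvector is (1,2) - i(1,3) = (1 - i, 2 - 3i).
A real fundamental pair from Re and Im of e^((3+5i)t)v: X_1 = e^(3t)(cos(5t)·(1,2) + sin(5t)·(1,3)), X_2 = e^(3t)(sin(5t)·(1,2) - cos(5t)·(1,3)).
General solution: C_1X_1 + C_2X_2.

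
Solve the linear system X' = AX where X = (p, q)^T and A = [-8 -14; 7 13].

Coefficient matrix A = [[-8, -14], [7, 13]].
Characteristic polynomial det(A - λI) = λ^2 - 5λ - 6 = 0.
Eigenvalues λ = 6, -1.
For λ=6: (A-λI) row 1 is [-14, -14], so an eigenvector is (1, -1).
For λ=-1: (A-λI) row 1 is [-7, -14], so an eigenvector is (-2, 1).
General solution: c_1e^(6t)(1,-1) + c_2e^(-t)(-2,1).

p(t) = c_1e^(6t) - 2c_2e^(-t), q(t) = -c_1e^(6t) + c_2e^(-t)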